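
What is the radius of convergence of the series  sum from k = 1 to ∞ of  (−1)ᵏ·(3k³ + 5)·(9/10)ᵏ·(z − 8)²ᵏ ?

R = √10/3

The ratio of consecutive coefficients is [(3(k+1)³ + 5)/(3k³ + 5)] · 9/10 → 9/10.
Writing y = (z − 8)², the series in y has radius 10/9, so |z − 8| < √(10/9) and R = √10/3.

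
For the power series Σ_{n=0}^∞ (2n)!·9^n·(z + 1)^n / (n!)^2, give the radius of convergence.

By the ratio test, |a_{n+1}/a_n| = (2n+1)·(2n+2)/(n+1)² · 9 → 36.
Thus R = 1/(36) = 1/36.

R = 1/36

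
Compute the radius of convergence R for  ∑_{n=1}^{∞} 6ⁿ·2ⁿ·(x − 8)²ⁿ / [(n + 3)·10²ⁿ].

R = 5√3/3

Apply the ratio test: |a_{n+1}| / |a_n| = [(n + 3)/((n+1) + 3)] · 6·2/100, which tends to 3/25 as n → ∞.
Writing y = (x − 8)², the series in y has radius 25/3, so |x − 8| < √(25/3) and R = 5√3/3.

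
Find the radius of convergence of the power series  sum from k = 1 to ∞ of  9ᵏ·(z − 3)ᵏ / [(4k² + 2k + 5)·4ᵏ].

Apply the ratio test: |a_{k+1}| / |a_k| = [(4k² + 2k + 5)/(4(k+1)² + 2(k+1) + 5)] · 9/4, which tends to 9/4 as k → ∞.
The series converges when 9/4 · |z − 3| < 1, giving R = 4/9.

R = 4/9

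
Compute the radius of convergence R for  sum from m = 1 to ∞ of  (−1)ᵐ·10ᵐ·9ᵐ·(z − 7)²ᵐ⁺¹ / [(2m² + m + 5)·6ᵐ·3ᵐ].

R = √5/5

The ratio of consecutive coefficients is [(2m² + m + 5)/(2(m+1)² + (m+1) + 5)] · 10·9/(6·3) → 5.
Writing y = (z − 7)², the series in y has radius 1/5, so |z − 7| < √(1/5) and R = √5/5.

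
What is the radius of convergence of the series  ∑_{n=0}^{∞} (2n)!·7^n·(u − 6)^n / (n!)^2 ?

By the ratio test, |a_{n+1}/a_n| = (2n+1)·(2n+2)/(n+1)² · 7 → 28.
Convergence for |u − 6| · 28 < 1, i.e. |u − 6| < 1/28. So R = 1/28.

R = 1/28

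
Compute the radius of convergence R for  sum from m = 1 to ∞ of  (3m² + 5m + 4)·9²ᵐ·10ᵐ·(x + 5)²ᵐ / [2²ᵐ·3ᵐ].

The ratio of consecutive coefficients is [(3(m+1)² + 5(m+1) + 4)/(3m² + 5m + 4)] · 81·10/(4·3) → 135/2.
Successive powers of (x + 5) differ by 2, so the series converges when |x + 5|² · 135/2 < 1, i.e. |x + 5| < √(2/135). So R = √30/45.

R = √30/45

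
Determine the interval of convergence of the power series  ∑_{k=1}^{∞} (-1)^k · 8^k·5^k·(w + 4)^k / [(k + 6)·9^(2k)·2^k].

The ratio of consecutive coefficients is [(k + 6)/((k+1) + 6)] · 8·5/(81·2) → 20/81.
Thus R = 1/(20/81) = 81/20.
When w = 1/20, an alternating series whose terms decrease to 0 in absolute value, so it converges by the Leibniz criterion.
Endpoint w = -161/20: the terms behave like c/k; limit comparison with the harmonic series gives divergence.

(-161/20, 1/20]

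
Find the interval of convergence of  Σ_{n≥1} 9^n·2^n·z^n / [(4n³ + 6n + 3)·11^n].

Ratio test: |a_{n+1}/a_n| = [(4n³ + 6n + 3)/(4(n+1)³ + 6(n+1) + 3)] · 9·2/11 → 18/11 as n → ∞.
Convergence for |z| · 18/11 < 1, i.e. |z| < 11/18. So R = 11/18.
Endpoint z = 11/18: the series is dominated by a constant times Σ 1/n³, which converges (p = 3 > 1).
When z = -11/18, the series is dominated by a constant times Σ 1/n³, which converges (p = 3 > 1).

[-11/18, 11/18]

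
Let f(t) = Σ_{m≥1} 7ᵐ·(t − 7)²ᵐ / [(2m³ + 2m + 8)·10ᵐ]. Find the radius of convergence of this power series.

Ratio test: |a_{m+1}/a_m| = [(2m³ + 2m + 8)/(2(m+1)³ + 2(m+1) + 8)] · 7/10 → 7/10 as m → ∞.
Writing y = (t − 7)², the series in y has radius 10/7, so |t − 7| < √(10/7) and R = √70/7.

R = √70/7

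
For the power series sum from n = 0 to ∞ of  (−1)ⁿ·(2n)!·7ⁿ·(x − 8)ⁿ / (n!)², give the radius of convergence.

By the ratio test, |a_{n+1}/a_n| = (2n+1)·(2n+2)/(n+1)² · 7 → 28.
Convergence for |x − 8| · 28 < 1, i.e. |x − 8| < 1/28. So R = 1/28.

R = 1/28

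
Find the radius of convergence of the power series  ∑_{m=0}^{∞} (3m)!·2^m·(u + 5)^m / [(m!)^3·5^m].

The ratio of consecutive coefficients is (3m+1)·(3m+2)·(3m+3)/(m+1)³ · 2/5 → 54/5.
Thus R = 1/(54/5) = 5/54.

R = 5/54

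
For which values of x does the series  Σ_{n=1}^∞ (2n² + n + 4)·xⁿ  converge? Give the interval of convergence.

(-1, 1)

The ratio of consecutive coefficients is (2(n+1)² + (n+1) + 4)/(2n² + n + 4) → 1.
Convergence for |x| < 1, so R = 1.
When x = 1, the terms have absolute value of order n², which does not tend to 0, so the series diverges by the divergence test.
When x = -1, the terms do not tend to 0, so the series diverges.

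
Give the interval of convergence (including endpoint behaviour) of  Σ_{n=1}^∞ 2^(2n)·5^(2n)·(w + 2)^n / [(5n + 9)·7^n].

[-207/100, -193/100)

By the ratio test, |a_{n+1}/a_n| = [(5n + 9)/(5(n+1) + 9)] · 4·25/7 → 100/7.
Convergence for |w + 2| · 100/7 < 1, i.e. |w + 2| < 7/100. So R = 7/100.
Endpoint w = -193/100: the terms are asymptotic to a nonzero constant times 1/n, so the series diverges by limit comparison with Σ 1/n.
At w = -207/100: convergence follows from the alternating series test (terms decrease monotonically to 0).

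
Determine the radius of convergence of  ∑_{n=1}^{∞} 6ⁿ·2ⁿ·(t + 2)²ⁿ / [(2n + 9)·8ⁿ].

Ratio test: |a_{n+1}/a_n| = [(2n + 9)/(2(n+1) + 9)] · 6·2/8 → 3/2 as n → ∞.
Writing y = (t + 2)², the series in y has radius 2/3, so |t + 2| < √(2/3) and R = √6/3.

R = √6/3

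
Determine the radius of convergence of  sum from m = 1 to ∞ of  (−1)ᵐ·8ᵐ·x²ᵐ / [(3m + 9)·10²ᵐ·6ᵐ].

The ratio of consecutive coefficients is [(3m + 9)/(3(m+1) + 9)] · 8/(100·6) → 1/75.
Since the exponent of x increases by 2 each term, convergence requires |x|² < 75, hence R = 5√3.

R = 5√3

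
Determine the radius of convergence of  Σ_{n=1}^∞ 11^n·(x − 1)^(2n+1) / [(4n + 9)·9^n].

The ratio of consecutive coefficients is [(4n + 9)/(4(n+1) + 9)] · 11/9 → 11/9.
Since the exponent of (x − 1) increases by 2 each term, convergence requires |x − 1|² < 9/11, hence R = 3√11/11.

R = 3√11/11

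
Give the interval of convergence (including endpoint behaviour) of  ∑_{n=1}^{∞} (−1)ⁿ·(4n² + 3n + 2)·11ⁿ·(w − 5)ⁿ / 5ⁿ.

The ratio of consecutive coefficients is [(4(n+1)² + 3(n+1) + 2)/(4n² + 3n + 2)] · 11/5 → 11/5.
Hence the series converges for |w − 5| < 1/(11/5) = 5/11, so the radius of convergence is 5/11.
When w = 60/11, the terms have absolute value of order n², which does not tend to 0, so the series diverges by the divergence test.
When w = 50/11, the terms have absolute value of order n², which does not tend to 0, so the series diverges by the divergence test.

(50/11, 60/11)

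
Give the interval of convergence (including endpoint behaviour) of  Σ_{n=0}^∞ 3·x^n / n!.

The ratio of consecutive coefficients is 3/3 · 1/(n+1) → 0.
The limit is 0, so the series converges for all x; R = ∞.

(−∞, ∞)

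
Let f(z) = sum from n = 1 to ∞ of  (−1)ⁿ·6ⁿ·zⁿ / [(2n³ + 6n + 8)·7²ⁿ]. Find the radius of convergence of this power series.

R = 49/6

Ratio test: |a_{n+1}/a_n| = [(2n³ + 6n + 8)/(2(n+1)³ + 6(n+1) + 8)] · 6/49 → 6/49 as n → ∞.
Convergence for |z| · 6/49 < 1, i.e. |z| < 49/6. So R = 49/6.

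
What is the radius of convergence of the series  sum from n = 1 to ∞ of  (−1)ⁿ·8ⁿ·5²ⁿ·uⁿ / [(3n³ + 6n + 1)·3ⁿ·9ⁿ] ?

Ratio test: |a_{n+1}/a_n| = [(3n³ + 6n + 1)/(3(n+1)³ + 6(n+1) + 1)] · 8·25/(3·9) → 200/27 as n → ∞.
Convergence for |u| · 200/27 < 1, i.e. |u| < 27/200. So R = 27/200.

R = 27/200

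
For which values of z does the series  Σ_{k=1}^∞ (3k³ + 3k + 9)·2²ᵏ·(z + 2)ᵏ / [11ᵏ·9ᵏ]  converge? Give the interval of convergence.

The ratio of consecutive coefficients is [(3(k+1)³ + 3(k+1) + 9)/(3k³ + 3k + 9)] · 4/(11·9) → 4/99.
Convergence for |z + 2| · 4/99 < 1, i.e. |z + 2| < 99/4. So R = 99/4.
At z = 91/4: the k-th term does not approach 0; divergence by the term test.
Check z = -107/4: the k-th term does not approach 0; divergence by the term test.

(-107/4, 91/4)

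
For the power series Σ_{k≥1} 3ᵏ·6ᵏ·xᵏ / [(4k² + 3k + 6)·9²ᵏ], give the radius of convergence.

Apply the ratio test: |a_{k+1}| / |a_k| = [(4k² + 3k + 6)/(4(k+1)² + 3(k+1) + 6)] · 3·6/81, which tends to 2/9 as k → ∞.
The series converges when 2/9 · |x| < 1, giving R = 9/2.

R = 9/2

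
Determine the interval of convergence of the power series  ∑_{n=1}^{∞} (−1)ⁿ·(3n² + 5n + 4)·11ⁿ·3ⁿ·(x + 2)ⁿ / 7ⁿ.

The ratio of consecutive coefficients is [(3(n+1)² + 5(n+1) + 4)/(3n² + 5n + 4)] · 11·3/7 → 33/7.
The series converges when 33/7 · |x + 2| < 1, giving R = 7/33.
When x = -59/33, the n-th term does not approach 0; divergence by the term test.
When x = -73/33, the terms do not tend to 0, so the series diverges.

(-73/33, -59/33)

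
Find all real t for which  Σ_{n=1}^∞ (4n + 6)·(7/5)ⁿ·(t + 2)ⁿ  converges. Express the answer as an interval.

(-19/7, -9/7)

The ratio of consecutive coefficients is [(4(n+1) + 6)/(4n + 6)] · 7/5 → 7/5.
The series converges when 7/5 · |t + 2| < 1, giving R = 5/7.
Check t = -9/7: the n-th term does not approach 0; divergence by the term test.
At t = -19/7: the terms do not tend to 0, so the series diverges.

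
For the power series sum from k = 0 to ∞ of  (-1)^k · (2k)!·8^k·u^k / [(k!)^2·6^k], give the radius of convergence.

By the ratio test, |a_{k+1}/a_k| = (2k+1)·(2k+2)/(k+1)² · 8/6 → 16/3.
Convergence for |u| · 16/3 < 1, i.e. |u| < 3/16. So R = 3/16.

R = 3/16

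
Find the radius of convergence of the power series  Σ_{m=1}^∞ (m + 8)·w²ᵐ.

By the ratio test, |a_{m+1}/a_m| = ((m+1) + 8)/(m + 8) → 1.
Writing y = w², the series in y has radius 1, so |w| < √(1) = 1 and R = 1.

R = 1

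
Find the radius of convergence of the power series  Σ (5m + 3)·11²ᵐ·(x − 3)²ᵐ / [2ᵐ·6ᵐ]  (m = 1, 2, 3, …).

R = 2√3/11

The ratio of consecutive coefficients is [(5(m+1) + 3)/(5m + 3)] · 121/(2·6) → 121/12.
Since the exponent of (x − 3) increases by 2 each term, convergence requires |x − 3|² < 12/121, hence R = 2√3/11.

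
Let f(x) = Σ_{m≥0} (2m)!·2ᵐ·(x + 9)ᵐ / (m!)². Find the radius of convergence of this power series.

R = 1/8

By the ratio test, |a_{m+1}/a_m| = (2m+1)·(2m+2)/(m+1)² · 2 → 8.
Thus R = 1/(8) = 1/8.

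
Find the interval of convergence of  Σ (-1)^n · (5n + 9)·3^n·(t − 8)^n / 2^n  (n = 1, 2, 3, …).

(22/3, 26/3)

By the ratio test, |a_{n+1}/a_n| = [(5(n+1) + 9)/(5n + 9)] · 3/2 → 3/2.
Thus R = 1/(3/2) = 2/3.
Check t = 26/3: the terms do not tend to 0, so the series diverges.
At t = 22/3: the terms have absolute value of order n, which does not tend to 0, so the series diverges by the divergence test.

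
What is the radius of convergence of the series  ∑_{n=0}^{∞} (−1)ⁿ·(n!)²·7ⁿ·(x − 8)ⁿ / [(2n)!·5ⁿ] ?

The ratio of consecutive coefficients is (n+1)²/[(2n+1)·(2n+2)] · 7/5 → 7/20.
Hence the series converges for |x − 8| < 1/(7/20) = 20/7, so the radius of convergence is 20/7.

R = 20/7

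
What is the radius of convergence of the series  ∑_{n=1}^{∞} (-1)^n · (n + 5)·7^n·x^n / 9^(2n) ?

The ratio of consecutive coefficients is [((n+1) + 5)/(n + 5)] · 7/81 → 7/81.
Convergence for |x| · 7/81 < 1, i.e. |x| < 81/7. So R = 81/7.

R = 81/7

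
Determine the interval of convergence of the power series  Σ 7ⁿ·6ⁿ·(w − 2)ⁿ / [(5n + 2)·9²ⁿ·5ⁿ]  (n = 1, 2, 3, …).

[-107/14, 163/14)

Apply the ratio test: |a_{n+1}| / |a_n| = [(5n + 2)/(5(n+1) + 2)] · 7·6/(81·5), which tends to 14/135 as n → ∞.
Convergence for |w − 2| · 14/135 < 1, i.e. |w − 2| < 135/14. So R = 135/14.
Endpoint w = 163/14: the terms behave like c/n; limit comparison with the harmonic series gives divergence.
When w = -107/14, convergence follows from the alternating series test (terms decrease monotonically to 0).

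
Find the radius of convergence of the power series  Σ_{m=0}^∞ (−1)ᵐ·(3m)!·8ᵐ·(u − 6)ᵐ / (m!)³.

R = 1/216

Ratio test: |a_{m+1}/a_m| = (3m+1)·(3m+2)·(3m+3)/(m+1)³ · 8 → 216 as m → ∞.
Convergence for |u − 6| · 216 < 1, i.e. |u − 6| < 1/216. So R = 1/216.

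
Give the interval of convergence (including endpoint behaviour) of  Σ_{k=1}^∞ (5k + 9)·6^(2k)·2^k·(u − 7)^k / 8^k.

Ratio test: |a_{k+1}/a_k| = [(5(k+1) + 9)/(5k + 9)] · 36·2/8 → 9 as k → ∞.
The series converges when 9 · |u − 7| < 1, giving R = 1/9.
At u = 64/9: the terms have absolute value of order k, which does not tend to 0, so the series diverges by the divergence test.
When u = 62/9, the terms do not tend to 0, so the series diverges.

(62/9, 64/9)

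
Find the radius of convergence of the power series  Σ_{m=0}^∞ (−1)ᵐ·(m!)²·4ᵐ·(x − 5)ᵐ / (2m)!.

Ratio test: |a_{m+1}/a_m| = (m+1)²/[(2m+1)·(2m+2)] · 4 → 1 as m → ∞.
So the series converges when |x − 5| < 1 and diverges when |x − 5| > 1; R = 1.

R = 1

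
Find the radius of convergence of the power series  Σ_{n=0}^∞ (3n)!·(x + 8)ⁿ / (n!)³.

The ratio of consecutive coefficients is (3n+1)·(3n+2)·(3n+3)/(n+1)³ → 27.
Thus R = 1/(27) = 1/27.

R = 1/27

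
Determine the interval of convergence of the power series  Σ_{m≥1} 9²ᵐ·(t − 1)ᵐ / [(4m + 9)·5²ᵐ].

The ratio of consecutive coefficients is [(4m + 9)/(4(m+1) + 9)] · 81/25 → 81/25.
Convergence for |t − 1| · 81/25 < 1, i.e. |t − 1| < 25/81. So R = 25/81.
Endpoint t = 106/81: the terms behave like c/m; limit comparison with the harmonic series gives divergence.
Endpoint t = 56/81: convergence follows from the alternating series test (terms decrease monotonically to 0).

[56/81, 106/81)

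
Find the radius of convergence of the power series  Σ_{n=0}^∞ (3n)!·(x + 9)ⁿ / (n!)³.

R = 1/27

The ratio of consecutive coefficients is (3n+1)·(3n+2)·(3n+3)/(n+1)³ → 27.
Hence the series converges for |x + 9| < 1/(27) = 1/27, so the radius of convergence is 1/27.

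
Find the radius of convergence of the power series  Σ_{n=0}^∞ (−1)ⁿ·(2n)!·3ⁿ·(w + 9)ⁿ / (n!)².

R = 1/12

Ratio test: |a_{n+1}/a_n| = (2n+1)·(2n+2)/(n+1)² · 3 → 12 as n → ∞.
Convergence for |w + 9| · 12 < 1, i.e. |w + 9| < 1/12. So R = 1/12.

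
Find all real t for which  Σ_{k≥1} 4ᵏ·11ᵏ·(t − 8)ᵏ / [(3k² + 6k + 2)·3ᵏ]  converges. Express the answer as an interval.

[349/44, 355/44]

Apply the ratio test: |a_{k+1}| / |a_k| = [(3k² + 6k + 2)/(3(k+1)² + 6(k+1) + 2)] · 4·11/3, which tends to 44/3 as k → ∞.
Convergence for |t − 8| · 44/3 < 1, i.e. |t − 8| < 3/44. So R = 3/44.
Check t = 355/44: absolute convergence follows by limit comparison with Σ 1/k².
When t = 349/44, the series is dominated by a constant times Σ 1/k², which converges (p = 2 > 1).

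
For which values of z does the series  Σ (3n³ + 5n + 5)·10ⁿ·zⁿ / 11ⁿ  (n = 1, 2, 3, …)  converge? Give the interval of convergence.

The ratio of consecutive coefficients is [(3(n+1)³ + 5(n+1) + 5)/(3n³ + 5n + 5)] · 10/11 → 10/11.
Thus R = 1/(10/11) = 11/10.
Check z = 11/10: the n-th term does not approach 0; divergence by the term test.
At z = -11/10: the terms have absolute value of order n³, which does not tend to 0, so the series diverges by the divergence test.

(-11/10, 11/10)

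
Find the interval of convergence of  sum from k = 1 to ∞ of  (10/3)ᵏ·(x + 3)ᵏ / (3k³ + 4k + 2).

The ratio of consecutive coefficients is [(3k³ + 4k + 2)/(3(k+1)³ + 4(k+1) + 2)] · 10/3 → 10/3.
Thus R = 1/(10/3) = 3/10.
Check x = -27/10: the terms are on the order of 1/k³, so the series converges absolutely by comparison with the p-series (p = 3 > 1).
When x = -33/10, the terms are on the order of 1/k³, so the series converges absolutely by comparison with the p-series (p = 3 > 1).

[-33/10, -27/10]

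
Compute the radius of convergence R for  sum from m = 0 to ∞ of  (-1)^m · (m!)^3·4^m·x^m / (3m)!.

Ratio test: |a_{m+1}/a_m| = (m+1)³/[(3m+1)·(3m+2)·(3m+3)] · 4 → 4/27 as m → ∞.
Hence the series converges for |x| < 1/(4/27) = 27/4, so the radius of convergence is 27/4.

R = 27/4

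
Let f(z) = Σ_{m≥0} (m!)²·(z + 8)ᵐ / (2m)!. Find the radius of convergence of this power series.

By the ratio test, |a_{m+1}/a_m| = (m+1)²/[(2m+1)·(2m+2)] → 1/4.
Thus R = 1/(1/4) = 4.

R = 4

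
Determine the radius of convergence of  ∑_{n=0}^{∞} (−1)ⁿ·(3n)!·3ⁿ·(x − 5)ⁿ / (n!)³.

Ratio test: |a_{n+1}/a_n| = (3n+1)·(3n+2)·(3n+3)/(n+1)³ · 3 → 81 as n → ∞.
Convergence for |x − 5| · 81 < 1, i.e. |x − 5| < 1/81. So R = 1/81.

R = 1/81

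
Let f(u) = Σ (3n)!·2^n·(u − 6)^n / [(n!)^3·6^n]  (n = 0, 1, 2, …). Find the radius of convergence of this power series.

R = 1/9

The ratio of consecutive coefficients is (3n+1)·(3n+2)·(3n+3)/(n+1)³ · 2/6 → 9.
Thus R = 1/(9) = 1/9.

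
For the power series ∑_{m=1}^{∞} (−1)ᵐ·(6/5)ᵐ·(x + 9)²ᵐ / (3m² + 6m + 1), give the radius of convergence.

R = √30/6

The ratio of consecutive coefficients is [(3m² + 6m + 1)/(3(m+1)² + 6(m+1) + 1)] · 6/5 → 6/5.
Writing y = (x + 9)², the series in y has radius 5/6, so |x + 9| < √(5/6) and R = √30/6.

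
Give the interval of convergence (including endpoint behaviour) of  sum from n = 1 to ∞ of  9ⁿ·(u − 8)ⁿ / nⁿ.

By the Cauchy root test, |a_n|^(1/n) = 9/n → 0.
Since the n-th root of |a_n| tends to 0, the series converges for all real u; R = ∞.

(−∞, ∞)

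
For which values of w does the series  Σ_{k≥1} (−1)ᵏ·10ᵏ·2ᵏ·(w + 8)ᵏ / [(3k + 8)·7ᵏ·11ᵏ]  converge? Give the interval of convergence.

Ratio test: |a_{k+1}/a_k| = [(3k + 8)/(3(k+1) + 8)] · 10·2/(7·11) → 20/77 as k → ∞.
Hence the series converges for |w + 8| < 1/(20/77) = 77/20, so the radius of convergence is 77/20.
At w = -83/20: the terms alternate in sign and decrease monotonically to 0 in absolute value (size ~ c/k), so the alternating series test gives convergence.
When w = -237/20, the terms behave like c/k; limit comparison with the harmonic series gives divergence.

(-237/20, -83/20]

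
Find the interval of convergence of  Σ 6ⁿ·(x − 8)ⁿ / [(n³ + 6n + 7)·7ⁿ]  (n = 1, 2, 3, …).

[41/6, 55/6]

Apply the ratio test: |a_{n+1}| / |a_n| = [(n³ + 6n + 7)/((n+1)³ + 6(n+1) + 7)] · 6/7, which tends to 6/7 as n → ∞.
Hence the series converges for |x − 8| < 1/(6/7) = 7/6, so the radius of convergence is 7/6.
When x = 55/6, the series is dominated by a constant times Σ 1/n³, which converges (p = 3 > 1).
When x = 41/6, the series is dominated by a constant times Σ 1/n³, which converges (p = 3 > 1).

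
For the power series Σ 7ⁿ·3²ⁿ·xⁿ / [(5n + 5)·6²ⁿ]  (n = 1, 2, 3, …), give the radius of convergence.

R = 4/7

Apply the ratio test: |a_{n+1}| / |a_n| = [(5n + 5)/(5(n+1) + 5)] · 7·9/36, which tends to 7/4 as n → ∞.
Hence the series converges for |x| < 1/(7/4) = 4/7, so the radius of convergence is 4/7.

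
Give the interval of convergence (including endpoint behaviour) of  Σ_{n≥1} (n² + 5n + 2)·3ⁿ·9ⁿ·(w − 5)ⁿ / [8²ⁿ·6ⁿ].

(-83/9, 173/9)

By the ratio test, |a_{n+1}/a_n| = [((n+1)² + 5(n+1) + 2)/(n² + 5n + 2)] · 3·9/(64·6) → 9/128.
Thus R = 1/(9/128) = 128/9.
When w = 173/9, the n-th term does not approach 0; divergence by the term test.
Check w = -83/9: the terms do not tend to 0, so the series diverges.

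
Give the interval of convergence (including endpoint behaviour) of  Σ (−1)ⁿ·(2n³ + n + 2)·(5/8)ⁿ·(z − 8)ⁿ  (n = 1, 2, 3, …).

Ratio test: |a_{n+1}/a_n| = [(2(n+1)³ + (n+1) + 2)/(2n³ + n + 2)] · 5/8 → 5/8 as n → ∞.
The series converges when 5/8 · |z − 8| < 1, giving R = 8/5.
Check z = 48/5: the terms do not tend to 0, so the series diverges.
At z = 32/5: the n-th term does not approach 0; divergence by the term test.

(32/5, 48/5)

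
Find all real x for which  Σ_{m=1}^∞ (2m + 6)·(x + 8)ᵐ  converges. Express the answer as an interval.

The ratio of consecutive coefficients is (2(m+1) + 6)/(2m + 6) → 1.
So the series converges when |x + 8| < 1 and diverges when |x + 8| > 1; R = 1.
When x = -7, the terms do not tend to 0, so the series diverges.
Check x = -9: the terms have absolute value of order m, which does not tend to 0, so the series diverges by the divergence test.

(-9, -7)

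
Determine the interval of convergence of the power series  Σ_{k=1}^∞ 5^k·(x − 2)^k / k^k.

Applying the root test, |a_k|^(1/k) = 5/k → 0.
The limit is 0 for every x, so R = ∞.

(−∞, ∞)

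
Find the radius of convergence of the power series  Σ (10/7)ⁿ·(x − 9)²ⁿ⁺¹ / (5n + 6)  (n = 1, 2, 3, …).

R = √70/10

Apply the ratio test: |a_{n+1}| / |a_n| = [(5n + 6)/(5(n+1) + 6)] · 10/7, which tends to 10/7 as n → ∞.
Since the exponent of (x − 9) increases by 2 each term, convergence requires |x − 9|² < 7/10, hence R = √70/10.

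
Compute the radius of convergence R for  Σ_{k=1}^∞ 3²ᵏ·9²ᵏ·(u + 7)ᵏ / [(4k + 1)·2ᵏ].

The ratio of consecutive coefficients is [(4k + 1)/(4(k+1) + 1)] · 9·81/2 → 729/2.
Convergence for |u + 7| · 729/2 < 1, i.e. |u + 7| < 2/729. So R = 2/729.

R = 2/729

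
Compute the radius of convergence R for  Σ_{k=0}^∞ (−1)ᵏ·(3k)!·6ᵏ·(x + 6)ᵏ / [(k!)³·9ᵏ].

R = 1/18

Apply the ratio test: |a_{k+1}| / |a_k| = (3k+1)·(3k+2)·(3k+3)/(k+1)³ · 6/9, which tends to 18 as k → ∞.
The series converges when 18 · |x + 6| < 1, giving R = 1/18.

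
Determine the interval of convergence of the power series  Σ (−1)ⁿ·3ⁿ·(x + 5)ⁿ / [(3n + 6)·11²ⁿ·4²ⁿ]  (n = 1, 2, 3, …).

Apply the ratio test: |a_{n+1}| / |a_n| = [(3n + 6)/(3(n+1) + 6)] · 3/(121·16), which tends to 3/1936 as n → ∞.
The series converges when 3/1936 · |x + 5| < 1, giving R = 1936/3.
At x = 1921/3: the terms alternate in sign and decrease monotonically to 0 in absolute value (size ~ c/n), so the alternating series test gives convergence.
Endpoint x = -1951/3: the terms behave like c/n; limit comparison with the harmonic series gives divergence.

(-1951/3, 1921/3]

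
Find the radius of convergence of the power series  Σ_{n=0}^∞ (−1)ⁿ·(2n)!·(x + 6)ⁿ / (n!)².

The ratio of consecutive coefficients is (2n+1)·(2n+2)/(n+1)² → 4.
Hence the series converges for |x + 6| < 1/(4) = 1/4, so the radius of convergence is 1/4.

R = 1/4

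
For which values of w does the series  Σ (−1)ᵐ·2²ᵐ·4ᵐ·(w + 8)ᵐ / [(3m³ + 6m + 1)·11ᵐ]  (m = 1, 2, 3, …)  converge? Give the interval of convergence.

[-139/16, -117/16]

The ratio of consecutive coefficients is [(3m³ + 6m + 1)/(3(m+1)³ + 6(m+1) + 1)] · 4·4/11 → 16/11.
Convergence for |w + 8| · 16/11 < 1, i.e. |w + 8| < 11/16. So R = 11/16.
At w = -117/16: the series is dominated by a constant times Σ 1/m³, which converges (p = 3 > 1).
Check w = -139/16: absolute convergence follows by limit comparison with Σ 1/m³.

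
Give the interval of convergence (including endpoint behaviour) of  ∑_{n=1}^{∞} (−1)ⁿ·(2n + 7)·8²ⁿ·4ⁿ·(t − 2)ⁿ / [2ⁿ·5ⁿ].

The ratio of consecutive coefficients is [(2(n+1) + 7)/(2n + 7)] · 64·4/(2·5) → 128/5.
Hence the series converges for |t − 2| < 1/(128/5) = 5/128, so the radius of convergence is 5/128.
Check t = 261/128: the terms do not tend to 0, so the series diverges.
When t = 251/128, the n-th term does not approach 0; divergence by the term test.

(251/128, 261/128)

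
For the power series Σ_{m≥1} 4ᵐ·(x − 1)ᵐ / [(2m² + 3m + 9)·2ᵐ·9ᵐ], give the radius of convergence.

R = 9/2

By the ratio test, |a_{m+1}/a_m| = [(2m² + 3m + 9)/(2(m+1)² + 3(m+1) + 9)] · 4/(2·9) → 2/9.
The series converges when 2/9 · |x − 1| < 1, giving R = 9/2.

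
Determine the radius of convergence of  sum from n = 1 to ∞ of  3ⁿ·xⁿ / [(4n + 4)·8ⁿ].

R = 8/3

The ratio of consecutive coefficients is [(4n + 4)/(4(n+1) + 4)] · 3/8 → 3/8.
Hence the series converges for |x| < 1/(3/8) = 8/3, so the radius of convergence is 8/3.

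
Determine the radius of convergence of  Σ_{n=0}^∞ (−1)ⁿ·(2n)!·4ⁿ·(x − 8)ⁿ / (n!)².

R = 1/16

Ratio test: |a_{n+1}/a_n| = (2n+1)·(2n+2)/(n+1)² · 4 → 16 as n → ∞.
The series converges when 16 · |x − 8| < 1, giving R = 1/16.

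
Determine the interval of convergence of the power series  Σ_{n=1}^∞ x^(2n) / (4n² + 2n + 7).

The ratio of consecutive coefficients is (4n² + 2n + 7)/(4(n+1)² + 2(n+1) + 7) → 1.
Writing y = x², the series in y has radius 1, so |x| < √(1) = 1 and R = 1.
Endpoint x = 1: absolute convergence follows by limit comparison with Σ 1/n².
Check x = -1: the series is dominated by a constant times Σ 1/n², which converges (p = 2 > 1).

[-1, 1]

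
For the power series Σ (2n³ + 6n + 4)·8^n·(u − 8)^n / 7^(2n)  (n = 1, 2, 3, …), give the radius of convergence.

By the ratio test, |a_{n+1}/a_n| = [(2(n+1)³ + 6(n+1) + 4)/(2n³ + 6n + 4)] · 8/49 → 8/49.
Convergence for |u − 8| · 8/49 < 1, i.e. |u − 8| < 49/8. So R = 49/8.

R = 49/8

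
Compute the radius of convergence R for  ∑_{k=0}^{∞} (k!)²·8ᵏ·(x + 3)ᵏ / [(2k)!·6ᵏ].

R = 3

The ratio of consecutive coefficients is (k+1)²/[(2k+1)·(2k+2)] · 8/6 → 1/3.
Hence the series converges for |x + 3| < 1/(1/3) = 3, so the radius of convergence is 3.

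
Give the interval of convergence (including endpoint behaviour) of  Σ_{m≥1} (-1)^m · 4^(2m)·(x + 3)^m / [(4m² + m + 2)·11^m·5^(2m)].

Apply the ratio test: |a_{m+1}| / |a_m| = [(4m² + m + 2)/(4(m+1)² + (m+1) + 2)] · 16/(11·25), which tends to 16/275 as m → ∞.
Convergence for |x + 3| · 16/275 < 1, i.e. |x + 3| < 275/16. So R = 275/16.
When x = 227/16, the series is dominated by a constant times Σ 1/m², which converges (p = 2 > 1).
Check x = -323/16: the series is dominated by a constant times Σ 1/m², which converges (p = 2 > 1).

[-323/16, 227/16]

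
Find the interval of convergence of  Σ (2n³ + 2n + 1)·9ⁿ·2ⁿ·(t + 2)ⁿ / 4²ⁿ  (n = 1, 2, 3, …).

(-26/9, -10/9)

Apply the ratio test: |a_{n+1}| / |a_n| = [(2(n+1)³ + 2(n+1) + 1)/(2n³ + 2n + 1)] · 9·2/16, which tends to 9/8 as n → ∞.
Thus R = 1/(9/8) = 8/9.
Check t = -10/9: the n-th term does not approach 0; divergence by the term test.
When t = -26/9, the terms do not tend to 0, so the series diverges.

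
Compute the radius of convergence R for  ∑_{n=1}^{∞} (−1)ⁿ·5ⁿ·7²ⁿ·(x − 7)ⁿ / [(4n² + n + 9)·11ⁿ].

Ratio test: |a_{n+1}/a_n| = [(4n² + n + 9)/(4(n+1)² + (n+1) + 9)] · 5·49/11 → 245/11 as n → ∞.
The series converges when 245/11 · |x − 7| < 1, giving R = 11/245.

R = 11/245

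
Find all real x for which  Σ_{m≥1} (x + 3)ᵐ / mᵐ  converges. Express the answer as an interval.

Applying the root test, |a_m|^(1/m) = 1/m → 0.
The limit is 0 for every x, so R = ∞.

(−∞, ∞)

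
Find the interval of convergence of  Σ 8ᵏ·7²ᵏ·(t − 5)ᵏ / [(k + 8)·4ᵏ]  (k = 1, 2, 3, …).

Ratio test: |a_{k+1}/a_k| = [(k + 8)/((k+1) + 8)] · 8·49/4 → 98 as k → ∞.
Thus R = 1/(98) = 1/98.
When t = 491/98, the terms behave like c/k; limit comparison with the harmonic series gives divergence.
At t = 489/98: an alternating series whose terms decrease to 0 in absolute value, so it converges by the Leibniz criterion.

[489/98, 491/98)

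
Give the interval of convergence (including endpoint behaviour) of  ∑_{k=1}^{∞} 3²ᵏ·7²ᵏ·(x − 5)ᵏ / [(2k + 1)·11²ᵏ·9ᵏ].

The ratio of consecutive coefficients is [(2k + 1)/(2(k+1) + 1)] · 9·49/(121·9) → 49/121.
Hence the series converges for |x − 5| < 1/(49/121) = 121/49, so the radius of convergence is 121/49.
When x = 366/49, the terms behave like c/k; limit comparison with the harmonic series gives divergence.
Check x = 124/49: the terms alternate in sign and decrease monotonically to 0 in absolute value (size ~ c/k), so the alternating series test gives convergence.

[124/49, 366/49)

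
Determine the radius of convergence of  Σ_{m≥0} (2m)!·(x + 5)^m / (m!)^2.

R = 1/4

Ratio test: |a_{m+1}/a_m| = (2m+1)·(2m+2)/(m+1)² → 4 as m → ∞.
Hence the series converges for |x + 5| < 1/(4) = 1/4, so the radius of convergence is 1/4.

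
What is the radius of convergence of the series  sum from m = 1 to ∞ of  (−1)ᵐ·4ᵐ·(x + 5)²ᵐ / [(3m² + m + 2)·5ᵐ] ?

The ratio of consecutive coefficients is [(3m² + m + 2)/(3(m+1)² + (m+1) + 2)] · 4/5 → 4/5.
Writing y = (x + 5)², the series in y has radius 5/4, so |x + 5| < √(5/4) and R = √5/2.

R = √5/2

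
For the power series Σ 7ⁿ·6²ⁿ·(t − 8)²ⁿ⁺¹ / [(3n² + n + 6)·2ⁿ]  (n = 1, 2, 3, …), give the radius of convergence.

R = √14/42

Apply the ratio test: |a_{n+1}| / |a_n| = [(3n² + n + 6)/(3(n+1)² + (n+1) + 6)] · 7·36/2, which tends to 126 as n → ∞.
Writing y = (t − 8)², the series in y has radius 1/126, so |t − 8| < √(1/126) and R = √14/42.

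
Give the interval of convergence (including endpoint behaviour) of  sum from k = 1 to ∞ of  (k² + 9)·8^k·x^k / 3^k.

(-3/8, 3/8)

The ratio of consecutive coefficients is [((k+1)² + 9)/(k² + 9)] · 8/3 → 8/3.
Thus R = 1/(8/3) = 3/8.
At x = 3/8: the terms have absolute value of order k², which does not tend to 0, so the series diverges by the divergence test.
At x = -3/8: the terms have absolute value of order k², which does not tend to 0, so the series diverges by the divergence test.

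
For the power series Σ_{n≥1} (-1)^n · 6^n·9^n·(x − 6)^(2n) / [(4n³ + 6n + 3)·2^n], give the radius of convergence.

Ratio test: |a_{n+1}/a_n| = [(4n³ + 6n + 3)/(4(n+1)³ + 6(n+1) + 3)] · 6·9/2 → 27 as n → ∞.
Writing y = (x − 6)², the series in y has radius 1/27, so |x − 6| < √(1/27) and R = √3/9.

R = √3/9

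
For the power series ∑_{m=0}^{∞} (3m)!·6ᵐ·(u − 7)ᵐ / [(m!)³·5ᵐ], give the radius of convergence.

The ratio of consecutive coefficients is (3m+1)·(3m+2)·(3m+3)/(m+1)³ · 6/5 → 162/5.
Thus R = 1/(162/5) = 5/162.

R = 5/162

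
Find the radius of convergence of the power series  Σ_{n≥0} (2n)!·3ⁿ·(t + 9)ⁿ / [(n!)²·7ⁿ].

Ratio test: |a_{n+1}/a_n| = (2n+1)·(2n+2)/(n+1)² · 3/7 → 12/7 as n → ∞.
Convergence for |t + 9| · 12/7 < 1, i.e. |t + 9| < 7/12. So R = 7/12.

R = 7/12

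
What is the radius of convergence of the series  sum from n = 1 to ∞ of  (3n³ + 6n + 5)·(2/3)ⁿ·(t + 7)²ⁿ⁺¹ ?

R = √6/2

Ratio test: |a_{n+1}/a_n| = [(3(n+1)³ + 6(n+1) + 5)/(3n³ + 6n + 5)] · 2/3 → 2/3 as n → ∞.
Since the exponent of (t + 7) increases by 2 each term, convergence requires |t + 7|² < 3/2, hence R = √6/2.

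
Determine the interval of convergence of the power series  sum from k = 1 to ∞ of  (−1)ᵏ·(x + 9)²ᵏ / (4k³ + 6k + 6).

The ratio of consecutive coefficients is (4k³ + 6k + 6)/(4(k+1)³ + 6(k+1) + 6) → 1.
Successive powers of (x + 9) differ by 2, so the series converges when |x + 9|² · 1 < 1, i.e. |x + 9| < √(1) = 1. So R = 1.
At x = -8: the series is dominated by a constant times Σ 1/k³, which converges (p = 3 > 1).
Check x = -10: the terms are on the order of 1/k³, so the series converges absolutely by comparison with the p-series (p = 3 > 1).

[-10, -8]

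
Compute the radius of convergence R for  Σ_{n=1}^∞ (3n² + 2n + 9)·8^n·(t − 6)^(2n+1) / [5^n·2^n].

R = √5/2

The ratio of consecutive coefficients is [(3(n+1)² + 2(n+1) + 9)/(3n² + 2n + 9)] · 8/(5·2) → 4/5.
Since the exponent of (t − 6) increases by 2 each term, convergence requires |t − 6|² < 5/4, hence R = √5/2.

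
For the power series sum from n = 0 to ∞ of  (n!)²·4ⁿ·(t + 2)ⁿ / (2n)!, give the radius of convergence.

R = 1

By the ratio test, |a_{n+1}/a_n| = (n+1)²/[(2n+1)·(2n+2)] · 4 → 1.
Convergence for |t + 2| < 1, so R = 1.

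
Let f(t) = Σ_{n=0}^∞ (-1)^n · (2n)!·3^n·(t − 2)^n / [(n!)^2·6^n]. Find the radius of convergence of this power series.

Apply the ratio test: |a_{n+1}| / |a_n| = (2n+1)·(2n+2)/(n+1)² · 3/6, which tends to 2 as n → ∞.
The series converges when 2 · |t − 2| < 1, giving R = 1/2.

R = 1/2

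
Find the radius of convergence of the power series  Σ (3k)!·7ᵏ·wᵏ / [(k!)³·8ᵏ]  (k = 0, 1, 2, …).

Apply the ratio test: |a_{k+1}| / |a_k| = (3k+1)·(3k+2)·(3k+3)/(k+1)³ · 7/8, which tends to 189/8 as k → ∞.
Hence the series converges for |w| < 1/(189/8) = 8/189, so the radius of convergence is 8/189.

R = 8/189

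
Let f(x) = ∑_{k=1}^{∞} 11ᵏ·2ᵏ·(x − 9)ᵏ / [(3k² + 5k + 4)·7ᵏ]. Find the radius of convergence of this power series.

R = 7/22

By the ratio test, |a_{k+1}/a_k| = [(3k² + 5k + 4)/(3(k+1)² + 5(k+1) + 4)] · 11·2/7 → 22/7.
The series converges when 22/7 · |x − 9| < 1, giving R = 7/22.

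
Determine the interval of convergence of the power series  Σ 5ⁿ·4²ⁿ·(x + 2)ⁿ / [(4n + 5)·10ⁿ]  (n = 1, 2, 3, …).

Apply the ratio test: |a_{n+1}| / |a_n| = [(4n + 5)/(4(n+1) + 5)] · 5·16/10, which tends to 8 as n → ∞.
Hence the series converges for |x + 2| < 1/(8) = 1/8, so the radius of convergence is 1/8.
Endpoint x = -15/8: comparison with the harmonic series Σ 1/n shows the series diverges.
When x = -17/8, the terms alternate in sign and decrease monotonically to 0 in absolute value (size ~ c/n), so the alternating series test gives convergence.

[-17/8, -15/8)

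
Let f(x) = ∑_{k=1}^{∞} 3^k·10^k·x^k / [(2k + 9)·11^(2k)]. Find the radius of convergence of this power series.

R = 121/30

The ratio of consecutive coefficients is [(2k + 9)/(2(k+1) + 9)] · 3·10/121 → 30/121.
Thus R = 1/(30/121) = 121/30.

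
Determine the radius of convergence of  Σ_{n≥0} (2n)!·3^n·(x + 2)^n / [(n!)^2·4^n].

By the ratio test, |a_{n+1}/a_n| = (2n+1)·(2n+2)/(n+1)² · 3/4 → 3.
Convergence for |x + 2| · 3 < 1, i.e. |x + 2| < 1/3. So R = 1/3.

R = 1/3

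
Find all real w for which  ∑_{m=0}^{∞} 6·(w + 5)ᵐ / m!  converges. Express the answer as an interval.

By the ratio test, |a_{m+1}/a_m| = 6/6 · 1/(m+1) → 0.
The ratio tends to 0 regardless of w, hence R = ∞.

(−∞, ∞)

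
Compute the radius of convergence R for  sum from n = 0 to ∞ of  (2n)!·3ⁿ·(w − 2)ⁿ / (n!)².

Apply the ratio test: |a_{n+1}| / |a_n| = (2n+1)·(2n+2)/(n+1)² · 3, which tends to 12 as n → ∞.
The series converges when 12 · |w − 2| < 1, giving R = 1/12.

R = 1/12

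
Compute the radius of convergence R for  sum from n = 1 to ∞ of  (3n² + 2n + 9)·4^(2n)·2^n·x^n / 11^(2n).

R = 121/32

By the ratio test, |a_{n+1}/a_n| = [(3(n+1)² + 2(n+1) + 9)/(3n² + 2n + 9)] · 16·2/121 → 32/121.
Thus R = 1/(32/121) = 121/32.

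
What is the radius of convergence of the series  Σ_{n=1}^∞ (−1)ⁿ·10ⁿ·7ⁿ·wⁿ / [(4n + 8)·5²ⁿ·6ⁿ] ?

R = 15/7

Apply the ratio test: |a_{n+1}| / |a_n| = [(4n + 8)/(4(n+1) + 8)] · 10·7/(25·6), which tends to 7/15 as n → ∞.
Hence the series converges for |w| < 1/(7/15) = 15/7, so the radius of convergence is 15/7.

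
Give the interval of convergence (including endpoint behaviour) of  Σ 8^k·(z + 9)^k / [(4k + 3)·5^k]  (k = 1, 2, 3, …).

[-77/8, -67/8)

The ratio of consecutive coefficients is [(4k + 3)/(4(k+1) + 3)] · 8/5 → 8/5.
The series converges when 8/5 · |z + 9| < 1, giving R = 5/8.
At z = -67/8: the terms are asymptotic to a nonzero constant times 1/k, so the series diverges by limit comparison with Σ 1/k.
Endpoint z = -77/8: an alternating series whose terms decrease to 0 in absolute value, so it converges by the Leibniz criterion.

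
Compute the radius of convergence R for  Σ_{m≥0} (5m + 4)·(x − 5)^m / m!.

R = ∞

The ratio of consecutive coefficients is (5(m+1) + 4)/(5m + 4) · 1/(m+1) → 0.
Since the limit is 0 < 1 for every x, the series converges on all of ℝ and R = ∞.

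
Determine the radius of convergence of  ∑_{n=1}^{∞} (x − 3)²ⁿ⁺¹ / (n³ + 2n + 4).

By the ratio test, |a_{n+1}/a_n| = (n³ + 2n + 4)/((n+1)³ + 2(n+1) + 4) → 1.
Since the exponent of (x − 3) increases by 2 each term, convergence requires |x − 3|² < 1, hence R = 1.

R = 1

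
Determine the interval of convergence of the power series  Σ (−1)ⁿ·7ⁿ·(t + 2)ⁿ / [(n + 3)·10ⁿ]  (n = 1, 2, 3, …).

Apply the ratio test: |a_{n+1}| / |a_n| = [(n + 3)/((n+1) + 3)] · 7/10, which tends to 7/10 as n → ∞.
Convergence for |t + 2| · 7/10 < 1, i.e. |t + 2| < 10/7. So R = 10/7.
At t = -4/7: the terms alternate in sign and decrease monotonically to 0 in absolute value (size ~ c/n), so the alternating series test gives convergence.
Endpoint t = -24/7: comparison with the harmonic series Σ 1/n shows the series diverges.

(-24/7, -4/7]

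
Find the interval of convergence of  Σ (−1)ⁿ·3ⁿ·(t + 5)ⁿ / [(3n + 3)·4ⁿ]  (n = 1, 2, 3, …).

(-19/3, -11/3]

By the ratio test, |a_{n+1}/a_n| = [(3n + 3)/(3(n+1) + 3)] · 3/4 → 3/4.
Hence the series converges for |t + 5| < 1/(3/4) = 4/3, so the radius of convergence is 4/3.
Check t = -11/3: convergence follows from the alternating series test (terms decrease monotonically to 0).
Check t = -19/3: comparison with the harmonic series Σ 1/n shows the series diverges.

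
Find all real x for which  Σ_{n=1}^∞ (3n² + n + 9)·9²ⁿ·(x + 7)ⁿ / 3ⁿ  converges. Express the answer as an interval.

(-190/27, -188/27)

Ratio test: |a_{n+1}/a_n| = [(3(n+1)² + (n+1) + 9)/(3n² + n + 9)] · 81/3 → 27 as n → ∞.
Hence the series converges for |x + 7| < 1/(27) = 1/27, so the radius of convergence is 1/27.
At x = -188/27: the terms do not tend to 0, so the series diverges.
When x = -190/27, the terms have absolute value of order n², which does not tend to 0, so the series diverges by the divergence test.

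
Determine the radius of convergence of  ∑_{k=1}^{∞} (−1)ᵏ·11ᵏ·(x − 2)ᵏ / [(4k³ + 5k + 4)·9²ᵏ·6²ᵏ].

Apply the ratio test: |a_{k+1}| / |a_k| = [(4k³ + 5k + 4)/(4(k+1)³ + 5(k+1) + 4)] · 11/(81·36), which tends to 11/2916 as k → ∞.
Thus R = 1/(11/2916) = 2916/11.

R = 2916/11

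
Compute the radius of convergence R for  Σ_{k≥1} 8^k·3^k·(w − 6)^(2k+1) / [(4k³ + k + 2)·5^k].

By the ratio test, |a_{k+1}/a_k| = [(4k³ + k + 2)/(4(k+1)³ + (k+1) + 2)] · 8·3/5 → 24/5.
Successive powers of (w − 6) differ by 2, so the series converges when |w − 6|² · 24/5 < 1, i.e. |w − 6| < √(5/24). So R = √30/12.

R = √30/12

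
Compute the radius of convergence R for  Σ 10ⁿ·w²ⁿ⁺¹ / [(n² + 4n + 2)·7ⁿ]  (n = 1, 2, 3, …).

R = √70/10

By the ratio test, |a_{n+1}/a_n| = [(n² + 4n + 2)/((n+1)² + 4(n+1) + 2)] · 10/7 → 10/7.
Successive powers of w differ by 2, so the series converges when |w|² · 10/7 < 1, i.e. |w| < √(7/10). So R = √70/10.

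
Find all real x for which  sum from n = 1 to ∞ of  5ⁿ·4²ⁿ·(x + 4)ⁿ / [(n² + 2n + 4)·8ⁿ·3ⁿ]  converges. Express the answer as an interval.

By the ratio test, |a_{n+1}/a_n| = [(n² + 2n + 4)/((n+1)² + 2(n+1) + 4)] · 5·16/(8·3) → 10/3.
The series converges when 10/3 · |x + 4| < 1, giving R = 3/10.
Endpoint x = -37/10: absolute convergence follows by limit comparison with Σ 1/n².
Endpoint x = -43/10: the terms are on the order of 1/n², so the series converges absolutely by comparison with the p-series (p = 2 > 1).

[-43/10, -37/10]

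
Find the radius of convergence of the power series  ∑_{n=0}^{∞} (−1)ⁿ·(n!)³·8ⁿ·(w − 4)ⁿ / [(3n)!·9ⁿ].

By the ratio test, |a_{n+1}/a_n| = (n+1)³/[(3n+1)·(3n+2)·(3n+3)] · 8/9 → 8/243.
Convergence for |w − 4| · 8/243 < 1, i.e. |w − 4| < 243/8. So R = 243/8.

R = 243/8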